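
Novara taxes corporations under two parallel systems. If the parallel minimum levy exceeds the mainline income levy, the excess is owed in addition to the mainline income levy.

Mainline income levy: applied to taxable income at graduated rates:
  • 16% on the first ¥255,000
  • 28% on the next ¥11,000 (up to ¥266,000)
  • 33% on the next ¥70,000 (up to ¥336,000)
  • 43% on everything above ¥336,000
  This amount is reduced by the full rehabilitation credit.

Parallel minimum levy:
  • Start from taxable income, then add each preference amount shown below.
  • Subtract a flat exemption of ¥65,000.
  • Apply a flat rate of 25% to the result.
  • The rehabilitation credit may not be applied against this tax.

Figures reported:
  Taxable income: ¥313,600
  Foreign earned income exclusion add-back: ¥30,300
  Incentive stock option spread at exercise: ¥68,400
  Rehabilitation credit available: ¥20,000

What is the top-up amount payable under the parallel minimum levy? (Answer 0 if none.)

¥47,237

Mainline income levy:
  ¥255,000 × 16% = ¥40,800
  ¥11,000 × 28% = ¥3,080
  ¥47,600 × 33% = ¥15,708
  → ¥59,588
  Less rehabilitation credit ¥20,000 → ¥39,588

Parallel minimum levy:
  Adjusted income: ¥313,600 + ¥30,300 + ¥68,400 = ¥412,300
  Less exemption ¥65,000 → base ¥347,300
  ¥347,300 × 25% = ¥86,825

Excess of parallel minimum levy over mainline income levy: ¥86,825 − ¥39,588 = ¥47,237.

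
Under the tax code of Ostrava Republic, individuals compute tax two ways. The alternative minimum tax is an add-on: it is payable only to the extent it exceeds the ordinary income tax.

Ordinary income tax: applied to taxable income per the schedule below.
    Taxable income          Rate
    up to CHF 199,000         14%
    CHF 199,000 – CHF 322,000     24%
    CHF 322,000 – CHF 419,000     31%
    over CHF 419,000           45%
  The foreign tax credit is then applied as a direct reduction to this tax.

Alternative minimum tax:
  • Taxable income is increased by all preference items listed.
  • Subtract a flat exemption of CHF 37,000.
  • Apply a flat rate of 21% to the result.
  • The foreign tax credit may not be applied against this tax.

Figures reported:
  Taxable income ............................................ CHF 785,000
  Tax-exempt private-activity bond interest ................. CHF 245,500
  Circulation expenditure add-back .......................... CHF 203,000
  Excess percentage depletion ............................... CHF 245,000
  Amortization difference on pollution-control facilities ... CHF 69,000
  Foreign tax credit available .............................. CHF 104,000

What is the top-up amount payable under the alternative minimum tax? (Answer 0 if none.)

CHF 169,055

Alternative minimum tax:
  Adjusted income: CHF 785,000 + CHF 245,500 + CHF 203,000 + CHF 245,000 + CHF 69,000 = CHF 1,547,500
  Less exemption CHF 37,000 → base CHF 1,510,500
  CHF 1,510,500 × 21% = CHF 317,205

Ordinary income tax:
  CHF 199,000 × 14% = CHF 27,860
  CHF 123,000 × 24% = CHF 29,520
  CHF 97,000 × 31% = CHF 30,070
  CHF 366,000 × 45% = CHF 164,700
  → CHF 252,150
  Less foreign tax credit CHF 104,000 → CHF 148,150

Excess of alternative minimum tax over ordinary income tax: CHF 317,205 − CHF 148,150 = CHF 169,055.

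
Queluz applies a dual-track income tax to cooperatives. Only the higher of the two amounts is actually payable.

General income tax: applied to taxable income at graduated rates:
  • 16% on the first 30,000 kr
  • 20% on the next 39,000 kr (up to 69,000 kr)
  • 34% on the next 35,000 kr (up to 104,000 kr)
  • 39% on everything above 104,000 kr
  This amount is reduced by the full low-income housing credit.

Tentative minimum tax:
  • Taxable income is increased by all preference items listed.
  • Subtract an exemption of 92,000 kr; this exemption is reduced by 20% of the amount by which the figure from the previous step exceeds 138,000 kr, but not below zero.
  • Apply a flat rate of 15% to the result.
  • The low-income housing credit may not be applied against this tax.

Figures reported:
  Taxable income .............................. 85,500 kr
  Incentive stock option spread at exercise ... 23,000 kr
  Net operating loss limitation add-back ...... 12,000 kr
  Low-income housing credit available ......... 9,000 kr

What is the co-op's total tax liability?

Tentative minimum tax:
  Adjusted income: 85,500 kr + 23,000 kr + 12,000 kr = 120,500 kr
  Exemption: 120,500 kr ≤ 138,000 kr, so full 92,000 kr applies
  Base: 120,500 kr − 92,000 kr = 28,500 kr
  28,500 kr × 15% = 4,275 kr

General income tax:
  30,000 kr × 16% = 4,800 kr
  39,000 kr × 20% = 7,800 kr
  16,500 kr × 34% = 5,610 kr
  → 18,210 kr
  Less low-income housing credit 9,000 kr → 9,210 kr

9,210 kr > 4,275 kr, so the general income tax governs.

9,210 kr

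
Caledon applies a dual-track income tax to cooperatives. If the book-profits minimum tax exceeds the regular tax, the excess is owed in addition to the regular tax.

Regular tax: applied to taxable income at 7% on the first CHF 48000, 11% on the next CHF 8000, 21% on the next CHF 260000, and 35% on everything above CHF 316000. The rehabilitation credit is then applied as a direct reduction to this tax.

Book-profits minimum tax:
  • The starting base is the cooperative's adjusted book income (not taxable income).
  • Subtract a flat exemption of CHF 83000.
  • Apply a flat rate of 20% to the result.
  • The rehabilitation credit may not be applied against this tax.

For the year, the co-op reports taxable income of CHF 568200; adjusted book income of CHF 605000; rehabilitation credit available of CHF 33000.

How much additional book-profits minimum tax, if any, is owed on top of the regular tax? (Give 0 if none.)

CHF 0

Regular tax:
  CHF 48000 × 7% = CHF 3360
  CHF 8000 × 11% = CHF 880
  CHF 260000 × 21% = CHF 54600
  CHF 252200 × 35% = CHF 88270
  → CHF 147110
  Less rehabilitation credit CHF 33000 → CHF 114110

Book-profits minimum tax:
  Base (adjusted book income): CHF 605000
  Less exemption CHF 83000 → base CHF 522000
  CHF 522000 × 20% = CHF 104400

CHF 104400 ≤ CHF 114110, so no add-on is due.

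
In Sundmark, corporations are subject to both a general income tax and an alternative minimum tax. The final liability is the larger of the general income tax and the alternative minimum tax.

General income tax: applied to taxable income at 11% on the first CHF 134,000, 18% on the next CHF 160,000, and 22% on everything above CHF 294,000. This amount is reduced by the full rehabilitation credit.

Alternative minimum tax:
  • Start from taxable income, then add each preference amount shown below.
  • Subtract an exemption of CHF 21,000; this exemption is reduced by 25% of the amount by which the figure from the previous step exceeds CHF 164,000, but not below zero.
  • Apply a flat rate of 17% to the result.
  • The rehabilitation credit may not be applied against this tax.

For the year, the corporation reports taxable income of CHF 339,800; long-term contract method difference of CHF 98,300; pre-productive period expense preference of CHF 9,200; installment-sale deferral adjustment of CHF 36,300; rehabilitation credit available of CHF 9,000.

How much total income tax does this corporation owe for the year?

General income tax:
  CHF 134,000 × 11% = CHF 14,740
  CHF 160,000 × 18% = CHF 28,800
  CHF 45,800 × 22% = CHF 10,076
  → CHF 53,616
  Less rehabilitation credit CHF 9,000 → CHF 44,616

Alternative minimum tax:
  Adjusted income: CHF 339,800 + CHF 98,300 + CHF 9,200 + CHF 36,300 = CHF 483,600
  Exemption: 25% × (CHF 483,600 − CHF 164,000) = CHF 79,900 ≥ CHF 21,000, so the exemption is fully phased out
  Base: CHF 483,600 − CHF 0 = CHF 483,600
  CHF 483,600 × 17% = CHF 82,212

CHF 82,212 > CHF 44,616, so the alternative minimum tax is the binding amount.

CHF 82,212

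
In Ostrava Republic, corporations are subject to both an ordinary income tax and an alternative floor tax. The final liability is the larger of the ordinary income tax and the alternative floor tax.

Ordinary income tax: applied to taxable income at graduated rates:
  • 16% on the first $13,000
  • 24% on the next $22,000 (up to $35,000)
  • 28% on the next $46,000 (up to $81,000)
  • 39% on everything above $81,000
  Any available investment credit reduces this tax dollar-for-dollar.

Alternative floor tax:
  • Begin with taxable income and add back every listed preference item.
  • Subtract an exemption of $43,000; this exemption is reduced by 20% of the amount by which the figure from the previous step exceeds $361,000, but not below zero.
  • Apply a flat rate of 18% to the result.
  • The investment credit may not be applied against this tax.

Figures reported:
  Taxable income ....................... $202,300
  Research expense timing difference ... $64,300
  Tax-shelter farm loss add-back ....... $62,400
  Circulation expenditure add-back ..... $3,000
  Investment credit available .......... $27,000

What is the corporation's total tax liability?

Ordinary income tax:
  $13,000 × 16% = $2,080
  $22,000 × 24% = $5,280
  $46,000 × 28% = $12,880
  $121,300 × 39% = $47,307
  → $67,547
  Less investment credit $27,000 → $40,547

Alternative floor tax:
  Adjusted income: $202,300 + $64,300 + $62,400 + $3,000 = $332,000
  Exemption: $332,000 ≤ $361,000, so full $43,000 applies
  Base: $332,000 − $43,000 = $289,000
  $289,000 × 18% = $52,020

$52,020 > $40,547, so the alternative floor tax is the binding amount.

$52,020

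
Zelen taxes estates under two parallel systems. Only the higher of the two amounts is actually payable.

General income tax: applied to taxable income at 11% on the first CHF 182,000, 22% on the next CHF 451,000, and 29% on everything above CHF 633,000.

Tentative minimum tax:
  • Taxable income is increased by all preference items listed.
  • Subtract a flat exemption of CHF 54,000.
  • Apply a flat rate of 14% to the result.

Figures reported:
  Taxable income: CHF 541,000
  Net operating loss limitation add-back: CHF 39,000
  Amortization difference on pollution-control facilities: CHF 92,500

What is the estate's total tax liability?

Tentative minimum tax:
  Adjusted income: CHF 541,000 + CHF 39,000 + CHF 92,500 = CHF 672,500
  Less exemption CHF 54,000 → base CHF 618,500
  CHF 618,500 × 14% = CHF 86,590

General income tax:
  CHF 182,000 × 11% = CHF 20,020
  CHF 359,000 × 22% = CHF 78,980
  → CHF 99,000

CHF 99,000 > CHF 86,590, so the general income tax governs.

CHF 99,000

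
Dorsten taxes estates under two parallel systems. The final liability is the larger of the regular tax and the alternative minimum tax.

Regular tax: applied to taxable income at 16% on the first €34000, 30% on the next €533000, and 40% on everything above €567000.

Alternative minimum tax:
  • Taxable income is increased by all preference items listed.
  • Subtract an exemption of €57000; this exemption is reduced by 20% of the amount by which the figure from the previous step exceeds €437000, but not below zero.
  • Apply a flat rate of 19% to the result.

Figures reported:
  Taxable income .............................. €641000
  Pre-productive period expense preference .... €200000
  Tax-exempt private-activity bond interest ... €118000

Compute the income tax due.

Alternative minimum tax:
  Adjusted income: €641000 + €200000 + €118000 = €959000
  Exemption: 20% × (€959000 − €437000) = €104400 ≥ €57000, so the exemption is fully phased out
  Base: €959000 − €0 = €959000
  €959000 × 19% = €182210

Regular tax:
  €34000 × 16% = €5440
  €533000 × 30% = €159900
  €74000 × 40% = €29600
  → €194940

€194940 > €182210, so the regular tax governs.

€194940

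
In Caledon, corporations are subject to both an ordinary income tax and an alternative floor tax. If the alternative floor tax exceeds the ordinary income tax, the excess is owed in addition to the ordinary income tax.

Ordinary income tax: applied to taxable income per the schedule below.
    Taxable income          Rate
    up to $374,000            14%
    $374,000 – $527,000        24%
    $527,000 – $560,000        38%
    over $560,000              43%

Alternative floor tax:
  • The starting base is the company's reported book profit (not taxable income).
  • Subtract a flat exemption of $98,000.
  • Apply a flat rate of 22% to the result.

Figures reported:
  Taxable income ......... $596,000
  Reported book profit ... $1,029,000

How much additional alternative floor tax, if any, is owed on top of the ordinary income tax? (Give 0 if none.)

Alternative floor tax:
  Base (reported book profit): $1,029,000
  Less exemption $98,000 → base $931,000
  $931,000 × 22% = $204,820

Ordinary income tax:
  $374,000 × 14% = $52,360
  $153,000 × 24% = $36,720
  $33,000 × 38% = $12,540
  $36,000 × 43% = $15,480
  → $117,100

Excess of alternative floor tax over ordinary income tax: $204,820 − $117,100 = $87,720.

$87,720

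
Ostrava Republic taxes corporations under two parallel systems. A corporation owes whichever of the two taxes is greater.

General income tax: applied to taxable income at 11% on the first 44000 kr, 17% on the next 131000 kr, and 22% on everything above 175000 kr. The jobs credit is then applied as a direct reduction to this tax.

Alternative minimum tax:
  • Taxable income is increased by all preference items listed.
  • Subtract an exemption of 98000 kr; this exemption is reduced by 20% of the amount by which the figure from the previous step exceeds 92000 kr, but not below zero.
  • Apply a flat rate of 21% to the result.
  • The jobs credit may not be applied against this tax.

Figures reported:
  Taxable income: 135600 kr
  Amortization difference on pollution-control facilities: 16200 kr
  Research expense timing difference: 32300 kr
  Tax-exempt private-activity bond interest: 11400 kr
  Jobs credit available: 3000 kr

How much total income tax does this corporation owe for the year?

24822 kr

General income tax:
  44000 kr × 11% = 4840 kr
  91600 kr × 17% = 15572 kr
  → 20412 kr
  Less jobs credit 3000 kr → 17412 kr

Alternative minimum tax:
  Adjusted income: 135600 kr + 16200 kr + 32300 kr + 11400 kr = 195500 kr
  Exemption: 98000 kr − 20% × (195500 kr − 92000 kr) = 98000 kr − 20700 kr = 77300 kr
  Base: 195500 kr − 77300 kr = 118200 kr
  118200 kr × 21% = 24822 kr

24822 kr > 17412 kr, so the alternative minimum tax is the binding amount.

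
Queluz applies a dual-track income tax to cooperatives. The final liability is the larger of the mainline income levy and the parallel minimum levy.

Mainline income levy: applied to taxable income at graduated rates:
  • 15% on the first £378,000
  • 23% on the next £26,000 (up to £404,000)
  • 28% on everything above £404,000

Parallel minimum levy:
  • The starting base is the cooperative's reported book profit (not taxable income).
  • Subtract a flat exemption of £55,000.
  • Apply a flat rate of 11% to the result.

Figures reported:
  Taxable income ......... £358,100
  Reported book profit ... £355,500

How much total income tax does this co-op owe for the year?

Mainline income levy:
  £358,100 × 15% = £53,715

Parallel minimum levy:
  Base (reported book profit): £355,500
  Less exemption £55,000 → base £300,500
  £300,500 × 11% = £33,055

£53,715 > £33,055, so the mainline income levy governs.

£53,715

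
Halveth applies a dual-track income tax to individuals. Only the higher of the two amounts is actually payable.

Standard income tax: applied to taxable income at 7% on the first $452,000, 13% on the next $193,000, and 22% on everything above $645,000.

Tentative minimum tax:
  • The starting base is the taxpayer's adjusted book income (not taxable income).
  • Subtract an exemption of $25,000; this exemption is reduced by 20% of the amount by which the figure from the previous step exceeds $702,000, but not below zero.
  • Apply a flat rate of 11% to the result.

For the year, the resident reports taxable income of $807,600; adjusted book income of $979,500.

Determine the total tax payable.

$107,745

Standard income tax:
  $452,000 × 7% = $31,640
  $193,000 × 13% = $25,090
  $162,600 × 22% = $35,772
  → $92,502

Tentative minimum tax:
  Base (adjusted book income): $979,500
  Exemption: 20% × ($979,500 − $702,000) = $55,500 ≥ $25,000, so the exemption is fully phased out
  Base: $979,500 − $0 = $979,500
  $979,500 × 11% = $107,745

$107,745 > $92,502, so the tentative minimum tax is the binding amount.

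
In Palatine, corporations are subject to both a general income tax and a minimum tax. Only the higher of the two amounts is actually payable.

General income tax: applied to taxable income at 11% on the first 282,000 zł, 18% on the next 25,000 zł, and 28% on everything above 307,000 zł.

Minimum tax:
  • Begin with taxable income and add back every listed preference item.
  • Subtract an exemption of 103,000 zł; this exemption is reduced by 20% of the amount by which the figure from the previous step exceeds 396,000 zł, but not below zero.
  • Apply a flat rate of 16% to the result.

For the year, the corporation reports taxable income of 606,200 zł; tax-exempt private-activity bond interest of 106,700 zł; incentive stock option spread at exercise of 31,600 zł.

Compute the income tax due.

Minimum tax:
  Adjusted income: 606,200 zł + 106,700 zł + 31,600 zł = 744,500 zł
  Exemption: 103,000 zł − 20% × (744,500 zł − 396,000 zł) = 103,000 zł − 69,700 zł = 33,300 zł
  Base: 744,500 zł − 33,300 zł = 711,200 zł
  711,200 zł × 16% = 113,792 zł

General income tax:
  282,000 zł × 11% = 31,020 zł
  25,000 zł × 18% = 4,500 zł
  299,200 zł × 28% = 83,776 zł
  → 119,296 zł

119,296 zł > 113,792 zł, so the general income tax governs.

119,296 zł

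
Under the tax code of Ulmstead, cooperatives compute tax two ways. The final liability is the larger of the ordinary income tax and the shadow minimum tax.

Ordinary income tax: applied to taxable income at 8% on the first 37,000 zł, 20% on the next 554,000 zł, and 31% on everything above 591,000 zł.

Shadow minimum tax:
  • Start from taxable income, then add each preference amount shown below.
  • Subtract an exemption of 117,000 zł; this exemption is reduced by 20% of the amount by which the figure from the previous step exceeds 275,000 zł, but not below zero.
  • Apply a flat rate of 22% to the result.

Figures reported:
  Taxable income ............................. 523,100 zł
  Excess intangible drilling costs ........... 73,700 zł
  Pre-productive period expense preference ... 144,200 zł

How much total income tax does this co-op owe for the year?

Ordinary income tax:
  37,000 zł × 8% = 2,960 zł
  486,100 zł × 20% = 97,220 zł
  → 100,180 zł

Shadow minimum tax:
  Adjusted income: 523,100 zł + 73,700 zł + 144,200 zł = 741,000 zł
  Exemption: 117,000 zł − 20% × (741,000 zł − 275,000 zł) = 117,000 zł − 93,200 zł = 23,800 zł
  Base: 741,000 zł − 23,800 zł = 717,200 zł
  717,200 zł × 22% = 157,784 zł

157,784 zł > 100,180 zł, so the shadow minimum tax is the binding amount.

157,784 zł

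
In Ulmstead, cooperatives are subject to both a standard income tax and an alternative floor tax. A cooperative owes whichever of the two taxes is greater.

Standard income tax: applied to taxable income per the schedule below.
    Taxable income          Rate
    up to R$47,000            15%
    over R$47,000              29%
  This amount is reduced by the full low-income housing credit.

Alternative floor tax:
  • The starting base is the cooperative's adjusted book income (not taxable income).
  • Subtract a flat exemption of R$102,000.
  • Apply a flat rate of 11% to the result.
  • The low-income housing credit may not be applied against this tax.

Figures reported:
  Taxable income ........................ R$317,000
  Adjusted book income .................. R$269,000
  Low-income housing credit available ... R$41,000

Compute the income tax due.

Standard income tax:
  R$47,000 × 15% = R$7,050
  R$270,000 × 29% = R$78,300
  → R$85,350
  Less low-income housing credit R$41,000 → R$44,350

Alternative floor tax:
  Base (adjusted book income): R$269,000
  Less exemption R$102,000 → base R$167,000
  R$167,000 × 11% = R$18,370

R$44,350 > R$18,370, so the standard income tax governs.

R$44,350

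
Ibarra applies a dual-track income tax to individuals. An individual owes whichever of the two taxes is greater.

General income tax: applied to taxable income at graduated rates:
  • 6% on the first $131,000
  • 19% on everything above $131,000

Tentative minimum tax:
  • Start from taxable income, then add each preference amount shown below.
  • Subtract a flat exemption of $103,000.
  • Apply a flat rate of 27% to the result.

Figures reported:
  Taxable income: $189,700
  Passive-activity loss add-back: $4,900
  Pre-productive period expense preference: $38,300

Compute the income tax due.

$35,073

General income tax:
  $131,000 × 6% = $7,860
  $58,700 × 19% = $11,153
  → $19,013

Tentative minimum tax:
  Adjusted income: $189,700 + $4,900 + $38,300 = $232,900
  Less exemption $103,000 → base $129,900
  $129,900 × 27% = $35,073

$35,073 > $19,013, so the tentative minimum tax is the binding amount.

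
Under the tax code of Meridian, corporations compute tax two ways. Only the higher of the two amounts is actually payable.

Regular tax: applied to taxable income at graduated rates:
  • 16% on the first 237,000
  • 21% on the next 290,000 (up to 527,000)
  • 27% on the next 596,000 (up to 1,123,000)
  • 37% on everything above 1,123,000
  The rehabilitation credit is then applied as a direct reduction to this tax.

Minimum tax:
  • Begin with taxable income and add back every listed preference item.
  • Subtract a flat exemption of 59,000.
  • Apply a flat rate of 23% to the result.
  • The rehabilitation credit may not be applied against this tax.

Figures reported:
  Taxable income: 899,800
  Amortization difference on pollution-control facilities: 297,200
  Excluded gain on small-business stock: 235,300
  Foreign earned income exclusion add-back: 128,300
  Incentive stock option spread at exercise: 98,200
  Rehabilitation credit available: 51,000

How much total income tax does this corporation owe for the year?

367,954

Regular tax:
  237,000 × 16% = 37,920
  290,000 × 21% = 60,900
  372,800 × 27% = 100,656
  → 199,476
  Less rehabilitation credit 51,000 → 148,476

Minimum tax:
  Adjusted income: 899,800 + 297,200 + 235,300 + 128,300 + 98,200 = 1,658,800
  Less exemption 59,000 → base 1,599,800
  1,599,800 × 23% = 367,954

367,954 > 148,476, so the minimum tax is the binding amount.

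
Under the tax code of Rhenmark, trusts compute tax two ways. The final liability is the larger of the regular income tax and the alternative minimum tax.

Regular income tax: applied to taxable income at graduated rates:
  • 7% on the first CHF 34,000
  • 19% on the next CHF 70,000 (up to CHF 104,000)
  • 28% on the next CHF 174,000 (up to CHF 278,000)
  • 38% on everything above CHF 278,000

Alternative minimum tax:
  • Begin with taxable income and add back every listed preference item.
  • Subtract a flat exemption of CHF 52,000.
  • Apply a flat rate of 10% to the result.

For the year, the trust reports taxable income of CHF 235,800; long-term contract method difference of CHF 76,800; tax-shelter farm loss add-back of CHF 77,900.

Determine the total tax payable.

CHF 52,584

Regular income tax:
  CHF 34,000 × 7% = CHF 2,380
  CHF 70,000 × 19% = CHF 13,300
  CHF 131,800 × 28% = CHF 36,904
  → CHF 52,584

Alternative minimum tax:
  Adjusted income: CHF 235,800 + CHF 76,800 + CHF 77,900 = CHF 390,500
  Less exemption CHF 52,000 → base CHF 338,500
  CHF 338,500 × 10% = CHF 33,850

CHF 52,584 > CHF 33,850, so the regular income tax governs.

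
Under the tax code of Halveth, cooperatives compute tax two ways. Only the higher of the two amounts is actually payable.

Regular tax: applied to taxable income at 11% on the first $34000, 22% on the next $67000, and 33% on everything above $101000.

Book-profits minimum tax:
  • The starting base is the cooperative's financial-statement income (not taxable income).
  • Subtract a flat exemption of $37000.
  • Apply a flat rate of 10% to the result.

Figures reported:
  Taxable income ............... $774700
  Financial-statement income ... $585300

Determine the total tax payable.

Book-profits minimum tax:
  Base (financial-statement income): $585300
  Less exemption $37000 → base $548300
  $548300 × 10% = $54830

Regular tax:
  $34000 × 11% = $3740
  $67000 × 22% = $14740
  $673700 × 33% = $222321
  → $240801

$240801 > $54830, so the regular tax governs.

$240801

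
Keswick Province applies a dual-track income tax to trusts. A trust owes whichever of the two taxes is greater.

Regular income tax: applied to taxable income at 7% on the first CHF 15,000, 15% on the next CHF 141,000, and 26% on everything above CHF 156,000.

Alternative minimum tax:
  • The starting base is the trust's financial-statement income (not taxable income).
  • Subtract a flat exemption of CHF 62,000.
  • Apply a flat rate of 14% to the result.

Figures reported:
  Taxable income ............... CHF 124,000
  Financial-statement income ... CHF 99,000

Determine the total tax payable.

Regular income tax:
  CHF 15,000 × 7% = CHF 1,050
  CHF 109,000 × 15% = CHF 16,350
  → CHF 17,400

Alternative minimum tax:
  Base (financial-statement income): CHF 99,000
  Less exemption CHF 62,000 → base CHF 37,000
  CHF 37,000 × 14% = CHF 5,180

CHF 17,400 > CHF 5,180, so the regular income tax governs.

CHF 17,400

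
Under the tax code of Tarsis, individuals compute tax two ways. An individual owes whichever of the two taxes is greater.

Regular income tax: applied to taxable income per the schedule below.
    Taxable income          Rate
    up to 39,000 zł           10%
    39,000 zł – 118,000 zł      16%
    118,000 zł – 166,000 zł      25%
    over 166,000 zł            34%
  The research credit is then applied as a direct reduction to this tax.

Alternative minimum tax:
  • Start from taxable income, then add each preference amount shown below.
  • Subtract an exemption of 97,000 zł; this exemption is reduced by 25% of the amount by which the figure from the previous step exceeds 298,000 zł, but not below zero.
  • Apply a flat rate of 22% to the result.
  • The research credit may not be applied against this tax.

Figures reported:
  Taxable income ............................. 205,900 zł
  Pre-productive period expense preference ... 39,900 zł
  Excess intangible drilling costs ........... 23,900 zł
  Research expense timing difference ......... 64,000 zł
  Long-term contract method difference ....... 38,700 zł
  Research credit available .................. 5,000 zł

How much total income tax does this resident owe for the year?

64,680 zł

Alternative minimum tax:
  Adjusted income: 205,900 zł + 39,900 zł + 23,900 zł + 64,000 zł + 38,700 zł = 372,400 zł
  Exemption: 97,000 zł − 25% × (372,400 zł − 298,000 zł) = 97,000 zł − 18,600 zł = 78,400 zł
  Base: 372,400 zł − 78,400 zł = 294,000 zł
  294,000 zł × 22% = 64,680 zł

Regular income tax:
  39,000 zł × 10% = 3,900 zł
  79,000 zł × 16% = 12,640 zł
  48,000 zł × 25% = 12,000 zł
  39,900 zł × 34% = 13,566 zł
  → 42,106 zł
  Less research credit 5,000 zł → 37,106 zł

64,680 zł > 37,106 zł, so the alternative minimum tax is the binding amount.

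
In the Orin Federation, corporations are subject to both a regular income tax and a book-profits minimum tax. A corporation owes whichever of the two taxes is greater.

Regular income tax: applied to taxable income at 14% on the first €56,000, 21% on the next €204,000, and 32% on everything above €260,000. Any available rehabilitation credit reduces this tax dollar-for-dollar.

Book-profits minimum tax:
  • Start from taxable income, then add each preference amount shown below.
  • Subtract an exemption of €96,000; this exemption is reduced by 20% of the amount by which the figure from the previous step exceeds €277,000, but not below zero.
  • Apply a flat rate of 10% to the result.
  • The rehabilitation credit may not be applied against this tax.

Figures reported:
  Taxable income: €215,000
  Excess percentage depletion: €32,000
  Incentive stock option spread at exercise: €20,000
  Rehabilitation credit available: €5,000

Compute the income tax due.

Book-profits minimum tax:
  Adjusted income: €215,000 + €32,000 + €20,000 = €267,000
  Exemption: €267,000 ≤ €277,000, so full €96,000 applies
  Base: €267,000 − €96,000 = €171,000
  €171,000 × 10% = €17,100

Regular income tax:
  €56,000 × 14% = €7,840
  €159,000 × 21% = €33,390
  → €41,230
  Less rehabilitation credit €5,000 → €36,230

€36,230 > €17,100, so the regular income tax governs.

€36,230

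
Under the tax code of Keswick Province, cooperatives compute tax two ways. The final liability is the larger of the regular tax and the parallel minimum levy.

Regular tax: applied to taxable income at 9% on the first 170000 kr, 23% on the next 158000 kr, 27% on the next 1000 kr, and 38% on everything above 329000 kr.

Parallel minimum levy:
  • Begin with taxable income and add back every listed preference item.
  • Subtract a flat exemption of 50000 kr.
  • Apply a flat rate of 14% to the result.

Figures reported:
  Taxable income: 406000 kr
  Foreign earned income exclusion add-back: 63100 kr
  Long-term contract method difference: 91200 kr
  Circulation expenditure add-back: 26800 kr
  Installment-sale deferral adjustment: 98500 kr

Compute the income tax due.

88984 kr

Parallel minimum levy:
  Adjusted income: 406000 kr + 63100 kr + 91200 kr + 26800 kr + 98500 kr = 685600 kr
  Less exemption 50000 kr → base 635600 kr
  635600 kr × 14% = 88984 kr

Regular tax:
  170000 kr × 9% = 15300 kr
  158000 kr × 23% = 36340 kr
  1000 kr × 27% = 270 kr
  77000 kr × 38% = 29260 kr
  → 81170 kr

88984 kr > 81170 kr, so the parallel minimum levy is the binding amount.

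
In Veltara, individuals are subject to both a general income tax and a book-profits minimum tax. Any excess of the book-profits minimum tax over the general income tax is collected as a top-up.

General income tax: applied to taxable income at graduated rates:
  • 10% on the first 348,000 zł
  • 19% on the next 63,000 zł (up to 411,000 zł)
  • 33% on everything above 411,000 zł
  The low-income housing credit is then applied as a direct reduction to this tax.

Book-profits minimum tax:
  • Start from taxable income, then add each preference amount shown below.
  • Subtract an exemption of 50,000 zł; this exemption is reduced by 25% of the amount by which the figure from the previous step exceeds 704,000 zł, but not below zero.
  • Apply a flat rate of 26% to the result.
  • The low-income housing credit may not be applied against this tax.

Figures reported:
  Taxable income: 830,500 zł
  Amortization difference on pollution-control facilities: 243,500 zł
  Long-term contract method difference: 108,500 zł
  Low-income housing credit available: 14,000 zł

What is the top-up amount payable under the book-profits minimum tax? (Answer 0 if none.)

General income tax:
  348,000 zł × 10% = 34,800 zł
  63,000 zł × 19% = 11,970 zł
  419,500 zł × 33% = 138,435 zł
  → 185,205 zł
  Less low-income housing credit 14,000 zł → 171,205 zł

Book-profits minimum tax:
  Adjusted income: 830,500 zł + 243,500 zł + 108,500 zł = 1,182,500 zł
  Exemption: 25% × (1,182,500 zł − 704,000 zł) = 119,625 zł ≥ 50,000 zł, so the exemption is fully phased out
  Base: 1,182,500 zł − 0 zł = 1,182,500 zł
  1,182,500 zł × 26% = 307,450 zł

Excess of book-profits minimum tax over general income tax: 307,450 zł − 171,205 zł = 136,245 zł.

136,245 zł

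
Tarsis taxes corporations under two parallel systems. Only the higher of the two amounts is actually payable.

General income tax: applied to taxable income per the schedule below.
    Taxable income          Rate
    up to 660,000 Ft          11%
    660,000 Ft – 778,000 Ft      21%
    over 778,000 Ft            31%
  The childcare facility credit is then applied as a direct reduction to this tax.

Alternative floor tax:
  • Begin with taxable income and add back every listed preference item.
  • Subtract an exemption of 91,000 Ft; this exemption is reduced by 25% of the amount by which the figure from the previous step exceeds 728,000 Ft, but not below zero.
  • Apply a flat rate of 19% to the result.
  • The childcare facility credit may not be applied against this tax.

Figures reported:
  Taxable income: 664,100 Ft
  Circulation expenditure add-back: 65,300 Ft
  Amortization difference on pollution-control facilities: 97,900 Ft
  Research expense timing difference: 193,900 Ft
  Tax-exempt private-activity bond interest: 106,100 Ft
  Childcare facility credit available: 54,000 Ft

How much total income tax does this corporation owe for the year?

General income tax:
  660,000 Ft × 11% = 72,600 Ft
  4,100 Ft × 21% = 861 Ft
  → 73,461 Ft
  Less childcare facility credit 54,000 Ft → 19,461 Ft

Alternative floor tax:
  Adjusted income: 664,100 Ft + 65,300 Ft + 97,900 Ft + 193,900 Ft + 106,100 Ft = 1,127,300 Ft
  Exemption: 25% × (1,127,300 Ft − 728,000 Ft) = 99,825 Ft ≥ 91,000 Ft, so the exemption is fully phased out
  Base: 1,127,300 Ft − 0 Ft = 1,127,300 Ft
  1,127,300 Ft × 19% = 214,187 Ft

214,187 Ft > 19,461 Ft, so the alternative floor tax is the binding amount.

214,187 Ft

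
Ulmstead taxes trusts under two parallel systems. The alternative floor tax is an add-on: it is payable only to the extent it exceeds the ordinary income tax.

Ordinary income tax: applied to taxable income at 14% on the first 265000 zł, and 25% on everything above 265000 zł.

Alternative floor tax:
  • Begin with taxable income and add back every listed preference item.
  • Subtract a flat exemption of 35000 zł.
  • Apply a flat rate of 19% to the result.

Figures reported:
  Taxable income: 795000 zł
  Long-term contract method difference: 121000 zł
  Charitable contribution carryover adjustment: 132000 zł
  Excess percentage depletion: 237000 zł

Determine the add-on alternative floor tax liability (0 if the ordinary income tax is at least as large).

Alternative floor tax:
  Adjusted income: 795000 zł + 121000 zł + 132000 zł + 237000 zł = 1285000 zł
  Less exemption 35000 zł → base 1250000 zł
  1250000 zł × 19% = 237500 zł

Ordinary income tax:
  265000 zł × 14% = 37100 zł
  530000 zł × 25% = 132500 zł
  → 169600 zł

Excess of alternative floor tax over ordinary income tax: 237500 zł − 169600 zł = 67900 zł.

67900 zł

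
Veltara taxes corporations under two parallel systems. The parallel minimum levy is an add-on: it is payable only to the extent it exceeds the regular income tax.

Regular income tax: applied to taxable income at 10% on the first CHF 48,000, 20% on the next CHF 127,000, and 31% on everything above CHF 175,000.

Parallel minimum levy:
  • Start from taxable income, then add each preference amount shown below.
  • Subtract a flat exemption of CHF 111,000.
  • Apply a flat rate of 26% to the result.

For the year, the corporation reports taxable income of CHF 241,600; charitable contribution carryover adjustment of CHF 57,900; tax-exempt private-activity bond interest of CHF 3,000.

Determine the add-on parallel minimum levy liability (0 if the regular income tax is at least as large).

CHF 0

Regular income tax:
  CHF 48,000 × 10% = CHF 4,800
  CHF 127,000 × 20% = CHF 25,400
  CHF 66,600 × 31% = CHF 20,646
  → CHF 50,846

Parallel minimum levy:
  Adjusted income: CHF 241,600 + CHF 57,900 + CHF 3,000 = CHF 302,500
  Less exemption CHF 111,000 → base CHF 191,500
  CHF 191,500 × 26% = CHF 49,790

CHF 49,790 ≤ CHF 50,846, so no add-on is due.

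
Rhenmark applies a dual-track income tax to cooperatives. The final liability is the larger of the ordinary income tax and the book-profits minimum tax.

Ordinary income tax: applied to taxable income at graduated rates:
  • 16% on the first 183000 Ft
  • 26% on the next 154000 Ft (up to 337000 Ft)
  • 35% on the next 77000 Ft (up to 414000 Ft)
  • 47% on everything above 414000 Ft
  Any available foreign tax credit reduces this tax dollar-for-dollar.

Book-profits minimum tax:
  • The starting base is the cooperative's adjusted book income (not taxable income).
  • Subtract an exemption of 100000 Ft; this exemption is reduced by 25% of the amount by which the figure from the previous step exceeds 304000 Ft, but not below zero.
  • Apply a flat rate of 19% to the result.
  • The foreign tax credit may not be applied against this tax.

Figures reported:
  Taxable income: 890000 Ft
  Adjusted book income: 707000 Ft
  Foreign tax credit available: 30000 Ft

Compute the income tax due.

289990 Ft

Ordinary income tax:
  183000 Ft × 16% = 29280 Ft
  154000 Ft × 26% = 40040 Ft
  77000 Ft × 35% = 26950 Ft
  476000 Ft × 47% = 223720 Ft
  → 319990 Ft
  Less foreign tax credit 30000 Ft → 289990 Ft

Book-profits minimum tax:
  Base (adjusted book income): 707000 Ft
  Exemption: 25% × (707000 Ft − 304000 Ft) = 100750 Ft ≥ 100000 Ft, so the exemption is fully phased out
  Base: 707000 Ft − 0 Ft = 707000 Ft
  707000 Ft × 19% = 134330 Ft

289990 Ft > 134330 Ft, so the ordinary income tax governs.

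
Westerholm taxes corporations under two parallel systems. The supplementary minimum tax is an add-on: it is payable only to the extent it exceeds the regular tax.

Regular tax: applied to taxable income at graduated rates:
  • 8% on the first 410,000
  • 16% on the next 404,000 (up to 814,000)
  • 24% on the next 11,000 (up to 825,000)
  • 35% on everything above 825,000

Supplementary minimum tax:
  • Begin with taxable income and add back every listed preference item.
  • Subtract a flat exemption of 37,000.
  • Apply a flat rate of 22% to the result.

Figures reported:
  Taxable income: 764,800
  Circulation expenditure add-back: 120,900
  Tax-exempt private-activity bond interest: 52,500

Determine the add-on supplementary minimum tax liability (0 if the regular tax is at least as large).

108,696

Supplementary minimum tax:
  Adjusted income: 764,800 + 120,900 + 52,500 = 938,200
  Less exemption 37,000 → base 901,200
  901,200 × 22% = 198,264

Regular tax:
  410,000 × 8% = 32,800
  354,800 × 16% = 56,768
  → 89,568

Excess of supplementary minimum tax over regular tax: 198,264 − 89,568 = 108,696.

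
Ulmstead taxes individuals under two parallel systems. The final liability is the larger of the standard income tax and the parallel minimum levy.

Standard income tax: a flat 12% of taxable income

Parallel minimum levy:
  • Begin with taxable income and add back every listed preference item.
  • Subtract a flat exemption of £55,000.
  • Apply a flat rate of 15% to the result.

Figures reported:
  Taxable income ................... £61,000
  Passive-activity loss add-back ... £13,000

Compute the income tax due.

Parallel minimum levy:
  Adjusted income: £61,000 + £13,000 = £74,000
  Less exemption £55,000 → base £19,000
  £19,000 × 15% = £2,850

Standard income tax:
  £61,000 × 12% = £7,320

£7,320 > £2,850, so the standard income tax governs.

£7,320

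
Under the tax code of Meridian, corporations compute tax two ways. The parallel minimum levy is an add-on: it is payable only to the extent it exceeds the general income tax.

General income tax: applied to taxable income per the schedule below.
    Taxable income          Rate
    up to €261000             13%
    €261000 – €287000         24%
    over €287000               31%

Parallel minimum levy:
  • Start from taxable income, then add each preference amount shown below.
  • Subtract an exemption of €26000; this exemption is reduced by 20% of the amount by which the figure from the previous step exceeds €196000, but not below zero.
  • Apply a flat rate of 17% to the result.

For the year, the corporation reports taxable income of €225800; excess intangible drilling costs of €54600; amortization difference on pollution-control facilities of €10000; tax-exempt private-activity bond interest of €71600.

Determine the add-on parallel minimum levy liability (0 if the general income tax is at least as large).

Parallel minimum levy:
  Adjusted income: €225800 + €54600 + €10000 + €71600 = €362000
  Exemption: 20% × (€362000 − €196000) = €33200 ≥ €26000, so the exemption is fully phased out
  Base: €362000 − €0 = €362000
  €362000 × 17% = €61540

General income tax:
  €225800 × 13% = €29354

Excess of parallel minimum levy over general income tax: €61540 − €29354 = €32186.

€32186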